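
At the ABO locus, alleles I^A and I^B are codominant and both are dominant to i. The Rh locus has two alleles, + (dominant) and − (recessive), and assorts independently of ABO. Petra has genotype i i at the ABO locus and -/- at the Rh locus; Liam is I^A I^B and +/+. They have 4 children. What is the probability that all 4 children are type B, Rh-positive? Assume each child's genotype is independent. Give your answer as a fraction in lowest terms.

1/16

ABO cross i i × I^A I^B → 1/2 A, 1/2 B.
Rh cross -/- × +/+ → 1 Rh+; so P(type B, Rh-positive) = 1/2 × 1 = 1/2 per child.
All 4 independent: (1/2)^4 = 1/16.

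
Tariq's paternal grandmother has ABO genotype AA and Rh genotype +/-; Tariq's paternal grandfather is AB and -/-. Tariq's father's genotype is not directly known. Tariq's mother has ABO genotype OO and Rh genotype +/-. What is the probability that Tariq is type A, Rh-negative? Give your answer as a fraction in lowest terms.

9/32

Tariq's father's ABO genotype from AA × AB: 1/2 AA, 1/2 AB.
Crossing each possibility with the mother OO and summing P(type A): 1/2·1 + 1/2·1/2 = 3/4.
Similarly for Rh via the father's Rh distribution: P(Rh-) = 3/8.
Independent loci: 3/4 × 3/8 = 9/32.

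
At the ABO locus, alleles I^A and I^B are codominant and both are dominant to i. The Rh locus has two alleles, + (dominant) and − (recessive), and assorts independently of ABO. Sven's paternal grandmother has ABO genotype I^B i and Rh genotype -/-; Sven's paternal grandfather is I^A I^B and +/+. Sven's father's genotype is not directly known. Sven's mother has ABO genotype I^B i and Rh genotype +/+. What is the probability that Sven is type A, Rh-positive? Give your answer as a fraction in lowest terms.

Sven's father's ABO genotype from I^B i × I^A I^B: 1/4 I^A I^B, 1/4 I^A i, 1/4 I^B I^B, 1/4 I^B i.
Crossing each possibility with the mother I^B i and summing P(type A): 1/4·1/4 + 1/4·1/4 + 1/4·0 + 1/4·0 = 1/8.
Similarly for Rh via the father's Rh distribution: P(Rh+) = 1.
Independent loci: 1/8 × 1 = 1/8.

1/8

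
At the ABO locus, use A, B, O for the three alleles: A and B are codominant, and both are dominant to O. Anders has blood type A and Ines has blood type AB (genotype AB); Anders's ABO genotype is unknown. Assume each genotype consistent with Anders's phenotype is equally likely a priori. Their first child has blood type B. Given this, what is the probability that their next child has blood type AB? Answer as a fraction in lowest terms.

Possible genotypes: Anders ∈ {AA, AO}; Ines ∈ {AB}.
Weight each parental genotype pair by prior × P(type-B child):
  AO × AB: posterior weight 1; P(next child type AB) = 1/4.
Weighted sum = 1/4.

1/4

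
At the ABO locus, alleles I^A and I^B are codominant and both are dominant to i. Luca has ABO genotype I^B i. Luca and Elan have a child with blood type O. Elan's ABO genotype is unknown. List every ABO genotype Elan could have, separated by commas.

I^A i, I^B i, i i

For each candidate genotype of Elan, check whether crossing it with I^B i can produce every observed child phenotype.
  I^A I^A → possible child types {A, AB} ✗
  I^A I^B → possible child types {A, B, AB} ✗
  I^A i → possible child types {O, A, B, AB} ✓
  I^B I^B → possible child types {B} ✗
  I^B i → possible child types {O, B} ✓
  i i → possible child types {O, B} ✓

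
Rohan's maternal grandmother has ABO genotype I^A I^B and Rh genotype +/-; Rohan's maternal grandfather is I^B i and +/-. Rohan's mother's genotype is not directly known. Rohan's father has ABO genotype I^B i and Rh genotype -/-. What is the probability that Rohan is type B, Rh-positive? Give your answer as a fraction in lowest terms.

Rohan's mother's ABO genotype from I^A I^B × I^B i: 1/4 I^A I^B, 1/4 I^A i, 1/4 I^B I^B, 1/4 I^B i.
Crossing each possibility with the father I^B i and summing P(type B): 1/4·1/2 + 1/4·1/4 + 1/4·1 + 1/4·3/4 = 5/8.
Similarly for Rh via the mother's Rh distribution: P(Rh+) = 1/2.
Independent loci: 5/8 × 1/2 = 5/16.

5/16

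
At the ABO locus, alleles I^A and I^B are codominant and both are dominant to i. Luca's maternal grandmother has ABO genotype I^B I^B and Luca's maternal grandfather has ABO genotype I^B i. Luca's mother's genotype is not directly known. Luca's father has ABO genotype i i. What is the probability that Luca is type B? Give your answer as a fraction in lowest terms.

Luca's mother's ABO genotype from I^B I^B × I^B i: 1/2 I^B I^B, 1/2 I^B i.
Crossing each possibility with the father i i and summing P(type B): 1/2·1 + 1/2·1/2 = 3/4.

3/4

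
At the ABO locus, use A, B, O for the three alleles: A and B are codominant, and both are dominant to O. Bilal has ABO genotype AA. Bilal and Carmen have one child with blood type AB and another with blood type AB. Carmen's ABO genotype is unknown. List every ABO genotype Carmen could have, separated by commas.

For each candidate genotype of Carmen, check whether crossing it with AA can produce every observed child phenotype.
  AA → possible child types {A} ✗
  AB → possible child types {A, AB} ✓
  AO → possible child types {A} ✗
  BB → possible child types {AB} ✓
  BO → possible child types {A, AB} ✓
  OO → possible child types {A} ✗

AB, BB, BO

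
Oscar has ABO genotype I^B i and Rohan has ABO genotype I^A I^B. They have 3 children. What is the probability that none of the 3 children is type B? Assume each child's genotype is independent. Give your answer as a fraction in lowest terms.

1/8

ABO cross I^B i × I^A I^B → 1/4 A, 1/2 B, 1/4 AB.
So P(type B) = 1/2 per child.
P(not type B) = 1/2 for one child; (1/2)^3 = 1/8.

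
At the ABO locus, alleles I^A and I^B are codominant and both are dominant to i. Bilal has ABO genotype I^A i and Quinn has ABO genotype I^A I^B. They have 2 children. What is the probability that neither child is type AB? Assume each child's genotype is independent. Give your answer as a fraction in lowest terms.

ABO cross I^A i × I^A I^B → 1/2 A, 1/4 B, 1/4 AB.
So P(type AB) = 1/4 per child.
P(not type AB) = 3/4 for one child; (3/4)^2 = 9/16.

9/16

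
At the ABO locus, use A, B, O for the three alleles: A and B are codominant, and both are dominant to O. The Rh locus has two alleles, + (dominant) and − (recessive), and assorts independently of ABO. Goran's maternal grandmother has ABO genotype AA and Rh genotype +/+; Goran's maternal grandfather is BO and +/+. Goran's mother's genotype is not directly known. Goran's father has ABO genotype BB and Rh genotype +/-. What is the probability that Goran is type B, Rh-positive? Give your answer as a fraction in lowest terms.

1/2

Goran's mother's ABO genotype from AA × BO: 1/2 AB, 1/2 AO.
Crossing each possibility with the father BB and summing P(type B): 1/2·1/2 + 1/2·1/2 = 1/2.
Similarly for Rh via the mother's Rh distribution: P(Rh+) = 1.
Independent loci: 1/2 × 1 = 1/2.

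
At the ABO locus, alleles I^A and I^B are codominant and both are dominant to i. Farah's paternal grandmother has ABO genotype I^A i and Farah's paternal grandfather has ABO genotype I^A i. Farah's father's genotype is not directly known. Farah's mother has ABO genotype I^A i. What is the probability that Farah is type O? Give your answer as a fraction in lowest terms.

1/4

Farah's father's ABO genotype from I^A i × I^A i: 1/4 I^A I^A, 1/2 I^A i, 1/4 i i.
Crossing each possibility with the mother I^A i and summing P(type O): 1/4·0 + 1/2·1/4 + 1/4·1/2 = 1/4.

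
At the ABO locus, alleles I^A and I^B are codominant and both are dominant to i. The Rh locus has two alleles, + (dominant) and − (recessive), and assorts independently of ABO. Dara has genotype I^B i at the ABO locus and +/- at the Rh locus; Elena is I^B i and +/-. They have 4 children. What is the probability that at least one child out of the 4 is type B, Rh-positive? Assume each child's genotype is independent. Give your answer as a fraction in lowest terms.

ABO cross I^B i × I^B i → 1/4 O, 3/4 B.
Rh cross +/- × +/- → 3/4 Rh+, 1/4 Rh-; so P(type B, Rh-positive) = 3/4 × 3/4 = 9/16 per child.
P(none) = (7/16)^4 = 2401/65536; P(at least one) = 1 − 2401/65536 = 63135/65536.

63135/65536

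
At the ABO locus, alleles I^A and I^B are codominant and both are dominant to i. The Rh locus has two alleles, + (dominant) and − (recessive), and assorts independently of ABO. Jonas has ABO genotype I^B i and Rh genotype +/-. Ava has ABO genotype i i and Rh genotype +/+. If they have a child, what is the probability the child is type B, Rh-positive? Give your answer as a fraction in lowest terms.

ABO cross I^B i × i i → offspring phenotypes: 1/2 O, 1/2 B.
Rh cross +/- × +/+ → 1 Rh+.
Independent loci: P(type B, Rh-positive) = 1/2 × 1 = 1/2.

1/2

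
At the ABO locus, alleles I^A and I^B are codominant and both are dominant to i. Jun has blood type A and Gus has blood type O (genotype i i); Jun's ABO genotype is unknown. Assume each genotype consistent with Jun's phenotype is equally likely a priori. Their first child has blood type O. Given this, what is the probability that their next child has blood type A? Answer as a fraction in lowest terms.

1/2

Possible genotypes: Jun ∈ {I^A I^A, I^A i}; Gus ∈ {i i}.
Weight each parental genotype pair by prior × P(type-O child):
  I^A i × i i: posterior weight 1; P(next child type A) = 1/2.
Weighted sum = 1/2.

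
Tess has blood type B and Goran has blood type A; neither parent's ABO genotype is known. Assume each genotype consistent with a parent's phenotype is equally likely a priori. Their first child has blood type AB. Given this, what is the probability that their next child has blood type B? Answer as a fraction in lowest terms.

Possible genotypes: Tess ∈ {BB, BO}; Goran ∈ {AA, AO}.
Weight each parental genotype pair by prior × P(type-AB child):
  BB × AA: posterior weight 4/9; P(next child type B) = 0.
  BB × AO: posterior weight 2/9; P(next child type B) = 1/2.
  BO × AA: posterior weight 2/9; P(next child type B) = 0.
  BO × AO: posterior weight 1/9; P(next child type B) = 1/4.
Weighted sum = 5/36.

5/36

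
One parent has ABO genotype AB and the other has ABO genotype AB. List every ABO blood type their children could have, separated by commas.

A, B, AB

Gametes from AB × AB give offspring ABO genotypes AA, AB, BB, i.e. phenotypes A, B, AB.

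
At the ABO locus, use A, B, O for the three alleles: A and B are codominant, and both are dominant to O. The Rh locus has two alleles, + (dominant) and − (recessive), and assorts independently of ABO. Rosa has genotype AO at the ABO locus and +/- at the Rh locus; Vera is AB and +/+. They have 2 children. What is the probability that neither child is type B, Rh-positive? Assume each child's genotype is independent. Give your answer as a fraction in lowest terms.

9/16

ABO cross AO × AB → 1/2 A, 1/4 B, 1/4 AB.
Rh cross +/- × +/+ → 1 Rh+; so P(type B, Rh-positive) = 1/4 × 1 = 1/4 per child.
P(not type B, Rh-positive) = 3/4 for one child; (3/4)^2 = 9/16.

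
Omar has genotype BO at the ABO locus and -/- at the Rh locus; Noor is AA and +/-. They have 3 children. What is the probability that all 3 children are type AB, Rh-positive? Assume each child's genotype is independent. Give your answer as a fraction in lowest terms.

1/64

ABO cross BO × AA → 1/2 A, 1/2 AB.
Rh cross -/- × +/- → 1/2 Rh+, 1/2 Rh-; so P(type AB, Rh-positive) = 1/2 × 1/2 = 1/4 per child.
All 3 independent: (1/4)^3 = 1/64.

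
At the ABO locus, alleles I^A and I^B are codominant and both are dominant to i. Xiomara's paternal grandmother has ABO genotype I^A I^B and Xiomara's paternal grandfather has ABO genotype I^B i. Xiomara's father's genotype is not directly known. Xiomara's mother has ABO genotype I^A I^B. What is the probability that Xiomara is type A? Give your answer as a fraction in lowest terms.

Xiomara's father's ABO genotype from I^A I^B × I^B i: 1/4 I^A I^B, 1/4 I^A i, 1/4 I^B I^B, 1/4 I^B i.
Crossing each possibility with the mother I^A I^B and summing P(type A): 1/4·1/4 + 1/4·1/2 + 1/4·0 + 1/4·1/4 = 1/4.

1/4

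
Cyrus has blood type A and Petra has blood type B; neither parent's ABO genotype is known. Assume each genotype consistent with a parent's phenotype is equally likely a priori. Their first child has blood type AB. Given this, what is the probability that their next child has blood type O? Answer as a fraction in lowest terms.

Possible genotypes: Cyrus ∈ {I^A I^A, I^A i}; Petra ∈ {I^B I^B, I^B i}.
Weight each parental genotype pair by prior × P(type-AB child):
  I^A I^A × I^B I^B: posterior weight 4/9; P(next child type O) = 0.
  I^A I^A × I^B i: posterior weight 2/9; P(next child type O) = 0.
  I^A i × I^B I^B: posterior weight 2/9; P(next child type O) = 0.
  I^A i × I^B i: posterior weight 1/9; P(next child type O) = 1/4.
Weighted sum = 1/36.

1/36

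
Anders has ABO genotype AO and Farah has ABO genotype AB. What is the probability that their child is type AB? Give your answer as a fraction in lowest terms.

1/4

ABO cross AO × AB → offspring phenotypes: 1/2 A, 1/4 B, 1/4 AB.
So P(type AB) = 1/4.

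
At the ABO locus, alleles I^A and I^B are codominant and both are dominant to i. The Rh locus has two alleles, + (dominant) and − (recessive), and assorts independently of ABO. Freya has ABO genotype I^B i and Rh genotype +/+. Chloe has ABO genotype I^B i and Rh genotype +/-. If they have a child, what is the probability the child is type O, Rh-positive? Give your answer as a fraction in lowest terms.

ABO cross I^B i × I^B i → offspring phenotypes: 1/4 O, 3/4 B.
Rh cross +/+ × +/- → 1 Rh+.
Independent loci: P(type O, Rh-positive) = 1/4 × 1 = 1/4.

1/4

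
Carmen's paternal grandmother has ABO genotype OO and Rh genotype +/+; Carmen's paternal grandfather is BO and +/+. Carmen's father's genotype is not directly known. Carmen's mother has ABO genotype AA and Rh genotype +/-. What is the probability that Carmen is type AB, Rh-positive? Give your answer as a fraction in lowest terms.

Carmen's father's ABO genotype from OO × BO: 1/2 BO, 1/2 OO.
Crossing each possibility with the mother AA and summing P(type AB): 1/2·1/2 + 1/2·0 = 1/4.
Similarly for Rh via the father's Rh distribution: P(Rh+) = 1.
Independent loci: 1/4 × 1 = 1/4.

1/4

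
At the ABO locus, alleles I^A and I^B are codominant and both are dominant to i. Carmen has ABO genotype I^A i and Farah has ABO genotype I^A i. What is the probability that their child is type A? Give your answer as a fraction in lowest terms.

ABO cross I^A i × I^A i → offspring phenotypes: 1/4 O, 3/4 A.
So P(type A) = 3/4.

3/4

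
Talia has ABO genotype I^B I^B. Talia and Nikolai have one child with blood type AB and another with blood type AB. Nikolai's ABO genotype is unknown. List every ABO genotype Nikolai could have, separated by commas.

For each candidate genotype of Nikolai, check whether crossing it with I^B I^B can produce every observed child phenotype.
  I^A I^A → possible child types {AB} ✓
  I^A I^B → possible child types {B, AB} ✓
  I^A i → possible child types {B, AB} ✓
  I^B I^B → possible child types {B} ✗
  I^B i → possible child types {B} ✗
  i i → possible child types {B} ✗

I^A I^A, I^A I^B, I^A i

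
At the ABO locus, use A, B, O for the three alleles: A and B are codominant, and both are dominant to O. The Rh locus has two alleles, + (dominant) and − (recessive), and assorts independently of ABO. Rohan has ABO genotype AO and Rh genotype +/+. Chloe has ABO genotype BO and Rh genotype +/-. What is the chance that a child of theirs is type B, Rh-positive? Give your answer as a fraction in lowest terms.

ABO cross AO × BO → offspring phenotypes: 1/4 O, 1/4 A, 1/4 B, 1/4 AB.
Rh cross +/+ × +/- → 1 Rh+.
Independent loci: P(type B, Rh-positive) = 1/4 × 1 = 1/4.

1/4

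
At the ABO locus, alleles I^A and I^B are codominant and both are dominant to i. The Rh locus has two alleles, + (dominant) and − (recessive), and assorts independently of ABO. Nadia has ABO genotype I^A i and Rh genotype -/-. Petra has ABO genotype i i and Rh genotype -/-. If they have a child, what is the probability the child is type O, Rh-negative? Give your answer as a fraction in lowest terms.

ABO cross I^A i × i i → offspring phenotypes: 1/2 O, 1/2 A.
Rh cross -/- × -/- → 1 Rh-.
Independent loci: P(type O, Rh-negative) = 1/2 × 1 = 1/2.

1/2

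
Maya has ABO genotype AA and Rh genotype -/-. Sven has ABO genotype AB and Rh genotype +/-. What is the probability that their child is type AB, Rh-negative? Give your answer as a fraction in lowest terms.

1/4

ABO cross AA × AB → offspring phenotypes: 1/2 A, 1/2 AB.
Rh cross -/- × +/- → 1/2 Rh+, 1/2 Rh-.
Independent loci: P(type AB, Rh-negative) = 1/2 × 1/2 = 1/4.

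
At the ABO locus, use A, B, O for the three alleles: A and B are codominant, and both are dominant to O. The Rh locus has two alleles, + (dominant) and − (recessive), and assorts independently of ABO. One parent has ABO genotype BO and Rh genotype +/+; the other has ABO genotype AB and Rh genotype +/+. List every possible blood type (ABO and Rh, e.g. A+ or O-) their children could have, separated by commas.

Gametes from BO × AB give offspring ABO genotypes AB, AO, BB, BO, i.e. phenotypes A, B, AB.
Rh cross +/+ × +/+ → phenotypes Rh+.
Combining independently: A+, B+, AB+.

A+, B+, AB+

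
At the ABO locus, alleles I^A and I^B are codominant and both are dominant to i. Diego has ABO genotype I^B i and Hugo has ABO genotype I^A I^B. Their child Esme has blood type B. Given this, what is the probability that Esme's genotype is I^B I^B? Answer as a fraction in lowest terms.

Cross I^B i × I^A I^B → 1/4 I^A I^B, 1/4 I^A i, 1/4 I^B I^B, 1/4 I^B i.
Type-B genotypes among offspring: I^B I^B (1/4), I^B i (1/4); total 1/2.
P(I^B I^B | type B) = (1/4) / (1/2) = 1/2.

1/2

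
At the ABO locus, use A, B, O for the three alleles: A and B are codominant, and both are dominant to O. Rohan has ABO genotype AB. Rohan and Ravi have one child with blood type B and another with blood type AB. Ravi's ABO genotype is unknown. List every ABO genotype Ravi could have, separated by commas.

For each candidate genotype of Ravi, check whether crossing it with AB can produce every observed child phenotype.
  AA → possible child types {A, AB} ✗
  AB → possible child types {A, B, AB} ✓
  AO → possible child types {A, B, AB} ✓
  BB → possible child types {B, AB} ✓
  BO → possible child types {A, B, AB} ✓
  OO → possible child types {A, B} ✗

AB, AO, BB, BO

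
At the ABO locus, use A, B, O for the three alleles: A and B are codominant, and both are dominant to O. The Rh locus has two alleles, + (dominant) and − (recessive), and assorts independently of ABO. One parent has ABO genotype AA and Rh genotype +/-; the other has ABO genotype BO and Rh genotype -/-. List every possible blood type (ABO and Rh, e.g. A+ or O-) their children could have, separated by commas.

A+, A-, AB+, AB-

Gametes from AA × BO give offspring ABO genotypes AB, AO, i.e. phenotypes A, AB.
Rh cross +/- × -/- → phenotypes Rh+, Rh-.
Combining independently: A+, A-, AB+, AB-.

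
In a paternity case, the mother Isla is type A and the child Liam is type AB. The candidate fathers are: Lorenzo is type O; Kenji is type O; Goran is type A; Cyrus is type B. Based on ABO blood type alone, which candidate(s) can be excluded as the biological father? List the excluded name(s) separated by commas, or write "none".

A candidate is excluded only if no genotype consistent with his phenotype could produce a type AB child with a type A mother.
Lorenzo (type O): no genotype consistent with that phenotype can produce a type-AB child with a type-A mother.
Kenji (type O): no genotype consistent with that phenotype can produce a type-AB child with a type-A mother.
Goran (type A): no genotype consistent with that phenotype can produce a type-AB child with a type-A mother.

Lorenzo, Kenji, Goran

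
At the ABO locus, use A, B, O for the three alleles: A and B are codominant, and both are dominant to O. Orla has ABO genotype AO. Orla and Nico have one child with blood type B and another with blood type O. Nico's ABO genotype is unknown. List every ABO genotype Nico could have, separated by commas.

BO

For each candidate genotype of Nico, check whether crossing it with AO can produce every observed child phenotype.
  AA → possible child types {A} ✗
  AB → possible child types {A, B, AB} ✗
  AO → possible child types {O, A} ✗
  BB → possible child types {B, AB} ✗
  BO → possible child types {O, A, B, AB} ✓
  OO → possible child types {O, A} ✗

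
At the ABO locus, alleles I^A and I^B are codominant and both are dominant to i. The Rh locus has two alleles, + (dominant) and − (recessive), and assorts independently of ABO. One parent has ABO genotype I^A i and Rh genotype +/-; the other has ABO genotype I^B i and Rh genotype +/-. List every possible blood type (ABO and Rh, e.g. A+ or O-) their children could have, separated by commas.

O+, O-, A+, A-, B+, B-, AB+, AB-

Gametes from I^A i × I^B i give offspring ABO genotypes I^A I^B, I^A i, I^B i, i i, i.e. phenotypes O, A, B, AB.
Rh cross +/- × +/- → phenotypes Rh+, Rh-.
Combining independently: O+, O-, A+, A-, B+, B-, AB+, AB-.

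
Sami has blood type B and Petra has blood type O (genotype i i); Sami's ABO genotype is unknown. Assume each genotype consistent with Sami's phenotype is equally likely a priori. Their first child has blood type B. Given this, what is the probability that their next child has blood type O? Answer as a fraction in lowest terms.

Possible genotypes: Sami ∈ {I^B I^B, I^B i}; Petra ∈ {i i}.
Weight each parental genotype pair by prior × P(type-B child):
  I^B I^B × i i: posterior weight 2/3; P(next child type O) = 0.
  I^B i × i i: posterior weight 1/3; P(next child type O) = 1/2.
Weighted sum = 1/6.

1/6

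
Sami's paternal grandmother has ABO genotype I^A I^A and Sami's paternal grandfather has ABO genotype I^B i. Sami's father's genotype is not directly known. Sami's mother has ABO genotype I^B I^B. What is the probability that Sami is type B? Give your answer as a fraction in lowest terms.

1/2

Sami's father's ABO genotype from I^A I^A × I^B i: 1/2 I^A I^B, 1/2 I^A i.
Crossing each possibility with the mother I^B I^B and summing P(type B): 1/2·1/2 + 1/2·1/2 = 1/2.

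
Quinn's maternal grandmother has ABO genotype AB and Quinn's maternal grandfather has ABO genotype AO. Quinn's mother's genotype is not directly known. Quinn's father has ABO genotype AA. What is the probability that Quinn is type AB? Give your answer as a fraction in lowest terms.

Quinn's mother's ABO genotype from AB × AO: 1/4 AA, 1/4 AB, 1/4 AO, 1/4 BO.
Crossing each possibility with the father AA and summing P(type AB): 1/4·0 + 1/4·1/2 + 1/4·0 + 1/4·1/2 = 1/4.

1/4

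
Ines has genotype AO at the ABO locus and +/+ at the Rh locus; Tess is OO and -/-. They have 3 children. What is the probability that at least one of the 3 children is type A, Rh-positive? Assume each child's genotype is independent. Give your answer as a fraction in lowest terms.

ABO cross AO × OO → 1/2 O, 1/2 A.
Rh cross +/+ × -/- → 1 Rh+; so P(type A, Rh-positive) = 1/2 × 1 = 1/2 per child.
P(none) = (1/2)^3 = 1/8; P(at least one) = 1 − 1/8 = 7/8.

7/8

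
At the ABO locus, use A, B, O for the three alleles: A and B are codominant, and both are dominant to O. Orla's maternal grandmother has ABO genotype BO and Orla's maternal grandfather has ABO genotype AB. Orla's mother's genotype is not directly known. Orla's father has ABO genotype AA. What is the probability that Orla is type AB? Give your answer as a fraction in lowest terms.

Orla's mother's ABO genotype from BO × AB: 1/4 AB, 1/4 AO, 1/4 BB, 1/4 BO.
Crossing each possibility with the father AA and summing P(type AB): 1/4·1/2 + 1/4·0 + 1/4·1 + 1/4·1/2 = 1/2.

1/2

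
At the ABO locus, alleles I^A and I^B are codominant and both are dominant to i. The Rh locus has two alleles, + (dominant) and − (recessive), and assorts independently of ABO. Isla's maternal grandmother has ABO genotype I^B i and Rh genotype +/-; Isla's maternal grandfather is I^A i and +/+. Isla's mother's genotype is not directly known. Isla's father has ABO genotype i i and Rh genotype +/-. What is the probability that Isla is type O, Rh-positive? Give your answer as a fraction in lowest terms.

7/16

Isla's mother's ABO genotype from I^B i × I^A i: 1/4 I^A I^B, 1/4 I^A i, 1/4 I^B i, 1/4 i i.
Crossing each possibility with the father i i and summing P(type O): 1/4·0 + 1/4·1/2 + 1/4·1/2 + 1/4·1 = 1/2.
Similarly for Rh via the mother's Rh distribution: P(Rh+) = 7/8.
Independent loci: 1/2 × 7/8 = 7/16.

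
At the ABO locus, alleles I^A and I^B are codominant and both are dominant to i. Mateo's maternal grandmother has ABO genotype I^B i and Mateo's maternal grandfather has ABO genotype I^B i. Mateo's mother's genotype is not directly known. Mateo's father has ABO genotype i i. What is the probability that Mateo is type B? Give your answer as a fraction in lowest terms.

Mateo's mother's ABO genotype from I^B i × I^B i: 1/4 I^B I^B, 1/2 I^B i, 1/4 i i.
Crossing each possibility with the father i i and summing P(type B): 1/4·1 + 1/2·1/2 + 1/4·0 = 1/2.

1/2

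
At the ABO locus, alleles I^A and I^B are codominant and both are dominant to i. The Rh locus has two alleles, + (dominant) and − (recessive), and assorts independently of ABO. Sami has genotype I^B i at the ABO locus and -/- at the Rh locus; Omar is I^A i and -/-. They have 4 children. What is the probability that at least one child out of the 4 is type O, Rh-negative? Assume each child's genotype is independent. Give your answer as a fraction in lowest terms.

ABO cross I^B i × I^A i → 1/4 O, 1/4 A, 1/4 B, 1/4 AB.
Rh cross -/- × -/- → 1 Rh-; so P(type O, Rh-negative) = 1/4 × 1 = 1/4 per child.
P(none) = (3/4)^4 = 81/256; P(at least one) = 1 − 81/256 = 175/256.

175/256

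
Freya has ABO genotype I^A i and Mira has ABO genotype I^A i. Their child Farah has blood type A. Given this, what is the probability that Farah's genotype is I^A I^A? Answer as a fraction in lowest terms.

1/3

Cross I^A i × I^A i → 1/4 I^A I^A, 1/2 I^A i, 1/4 i i.
Type-A genotypes among offspring: I^A I^A (1/4), I^A i (1/2); total 3/4.
P(I^A I^A | type A) = (1/4) / (3/4) = 1/3.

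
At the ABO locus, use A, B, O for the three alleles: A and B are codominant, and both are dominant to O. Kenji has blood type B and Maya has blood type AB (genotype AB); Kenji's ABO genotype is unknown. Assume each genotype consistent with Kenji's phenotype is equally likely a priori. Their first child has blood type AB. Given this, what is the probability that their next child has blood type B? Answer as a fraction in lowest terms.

1/2

Possible genotypes: Kenji ∈ {BB, BO}; Maya ∈ {AB}.
Weight each parental genotype pair by prior × P(type-AB child):
  BB × AB: posterior weight 2/3; P(next child type B) = 1/2.
  BO × AB: posterior weight 1/3; P(next child type B) = 1/2.
Weighted sum = 1/2.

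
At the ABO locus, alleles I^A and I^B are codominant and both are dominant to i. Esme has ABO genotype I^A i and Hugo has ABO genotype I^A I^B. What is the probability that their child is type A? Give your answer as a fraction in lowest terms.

ABO cross I^A i × I^A I^B → offspring phenotypes: 1/2 A, 1/4 B, 1/4 AB.
So P(type A) = 1/2.

1/2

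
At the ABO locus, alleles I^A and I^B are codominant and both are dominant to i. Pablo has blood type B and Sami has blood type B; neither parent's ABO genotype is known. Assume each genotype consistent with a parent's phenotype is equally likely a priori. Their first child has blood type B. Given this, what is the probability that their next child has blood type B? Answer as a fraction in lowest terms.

19/20

Possible genotypes: Pablo ∈ {I^B I^B, I^B i}; Sami ∈ {I^B I^B, I^B i}.
Weight each parental genotype pair by prior × P(type-B child):
  I^B I^B × I^B I^B: posterior weight 4/15; P(next child type B) = 1.
  I^B I^B × I^B i: posterior weight 4/15; P(next child type B) = 1.
  I^B i × I^B I^B: posterior weight 4/15; P(next child type B) = 1.
  I^B i × I^B i: posterior weight 1/5; P(next child type B) = 3/4.
Weighted sum = 19/20.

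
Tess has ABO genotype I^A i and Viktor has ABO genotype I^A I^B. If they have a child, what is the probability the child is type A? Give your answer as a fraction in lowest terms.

1/2

ABO cross I^A i × I^A I^B → offspring phenotypes: 1/2 A, 1/4 B, 1/4 AB.
So P(type A) = 1/2.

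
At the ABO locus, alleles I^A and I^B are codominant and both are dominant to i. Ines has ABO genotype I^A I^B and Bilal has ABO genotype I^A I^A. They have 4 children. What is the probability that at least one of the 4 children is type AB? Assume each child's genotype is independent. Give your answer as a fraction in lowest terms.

15/16

ABO cross I^A I^B × I^A I^A → 1/2 A, 1/2 AB.
So P(type AB) = 1/2 per child.
P(none) = (1/2)^4 = 1/16; P(at least one) = 1 − 1/16 = 15/16.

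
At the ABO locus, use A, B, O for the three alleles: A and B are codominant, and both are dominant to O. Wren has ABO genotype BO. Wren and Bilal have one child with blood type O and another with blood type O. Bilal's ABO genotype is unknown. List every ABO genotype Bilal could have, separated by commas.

For each candidate genotype of Bilal, check whether crossing it with BO can produce every observed child phenotype.
  AA → possible child types {A, AB} ✗
  AB → possible child types {A, B, AB} ✗
  AO → possible child types {O, A, B, AB} ✓
  BB → possible child types {B} ✗
  BO → possible child types {O, B} ✓
  OO → possible child types {O, B} ✓

AO, BO, OO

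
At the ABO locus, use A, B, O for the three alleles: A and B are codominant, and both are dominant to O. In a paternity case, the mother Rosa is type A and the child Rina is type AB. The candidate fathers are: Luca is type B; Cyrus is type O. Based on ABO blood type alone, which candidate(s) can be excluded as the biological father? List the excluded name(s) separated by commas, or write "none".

A candidate is excluded only if no genotype consistent with his phenotype could produce a type AB child with a type A mother.
Cyrus (type O): no genotype consistent with that phenotype can produce a type-AB child with a type-A mother.

Cyrus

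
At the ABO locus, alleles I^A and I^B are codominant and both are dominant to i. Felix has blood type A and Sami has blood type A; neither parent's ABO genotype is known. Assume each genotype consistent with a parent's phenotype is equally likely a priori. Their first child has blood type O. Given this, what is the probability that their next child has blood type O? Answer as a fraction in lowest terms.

1/4

Possible genotypes: Felix ∈ {I^A I^A, I^A i}; Sami ∈ {I^A I^A, I^A i}.
Weight each parental genotype pair by prior × P(type-O child):
  I^A i × I^A i: posterior weight 1; P(next child type O) = 1/4.
Weighted sum = 1/4.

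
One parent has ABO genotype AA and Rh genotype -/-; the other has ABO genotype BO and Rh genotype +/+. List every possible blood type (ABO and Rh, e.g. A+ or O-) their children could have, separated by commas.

A+, AB+

Gametes from AA × BO give offspring ABO genotypes AB, AO, i.e. phenotypes A, AB.
Rh cross -/- × +/+ → phenotypes Rh+.
Combining independently: A+, AB+.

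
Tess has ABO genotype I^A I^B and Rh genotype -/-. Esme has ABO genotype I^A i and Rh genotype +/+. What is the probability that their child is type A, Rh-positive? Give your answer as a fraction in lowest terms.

1/2

ABO cross I^A I^B × I^A i → offspring phenotypes: 1/2 A, 1/4 B, 1/4 AB.
Rh cross -/- × +/+ → 1 Rh+.
Independent loci: P(type A, Rh-positive) = 1/2 × 1 = 1/2.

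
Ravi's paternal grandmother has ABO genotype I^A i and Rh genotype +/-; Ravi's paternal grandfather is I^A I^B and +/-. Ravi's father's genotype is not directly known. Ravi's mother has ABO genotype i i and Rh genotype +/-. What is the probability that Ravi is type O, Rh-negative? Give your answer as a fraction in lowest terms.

Ravi's father's ABO genotype from I^A i × I^A I^B: 1/4 I^A I^A, 1/4 I^A I^B, 1/4 I^A i, 1/4 I^B i.
Crossing each possibility with the mother i i and summing P(type O): 1/4·0 + 1/4·0 + 1/4·1/2 + 1/4·1/2 = 1/4.
Similarly for Rh via the father's Rh distribution: P(Rh-) = 1/4.
Independent loci: 1/4 × 1/4 = 1/16.

1/16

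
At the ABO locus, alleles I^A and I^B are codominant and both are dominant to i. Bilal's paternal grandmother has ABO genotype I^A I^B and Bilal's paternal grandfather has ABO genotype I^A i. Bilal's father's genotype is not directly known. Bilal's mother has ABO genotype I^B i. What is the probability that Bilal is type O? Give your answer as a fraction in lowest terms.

Bilal's father's ABO genotype from I^A I^B × I^A i: 1/4 I^A I^A, 1/4 I^A I^B, 1/4 I^A i, 1/4 I^B i.
Crossing each possibility with the mother I^B i and summing P(type O): 1/4·0 + 1/4·0 + 1/4·1/4 + 1/4·1/4 = 1/8.

1/8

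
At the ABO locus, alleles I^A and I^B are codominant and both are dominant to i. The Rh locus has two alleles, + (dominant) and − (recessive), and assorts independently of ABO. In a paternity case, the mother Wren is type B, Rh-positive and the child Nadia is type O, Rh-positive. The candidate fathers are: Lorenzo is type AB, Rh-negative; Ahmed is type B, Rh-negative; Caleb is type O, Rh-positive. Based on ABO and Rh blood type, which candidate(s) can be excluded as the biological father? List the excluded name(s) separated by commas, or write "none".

Lorenzo

A candidate is excluded only if no genotype consistent with his phenotype could produce a type O, Rh-positive child with a type B, Rh-positive mother.
Lorenzo (type AB, Rh-): no genotype consistent with that phenotype can produce a type-O Rh+ child with a type-B mother.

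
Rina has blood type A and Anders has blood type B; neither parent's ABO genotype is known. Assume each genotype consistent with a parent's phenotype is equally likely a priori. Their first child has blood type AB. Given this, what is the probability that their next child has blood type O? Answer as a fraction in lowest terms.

1/36

Possible genotypes: Rina ∈ {I^A I^A, I^A i}; Anders ∈ {I^B I^B, I^B i}.
Weight each parental genotype pair by prior × P(type-AB child):
  I^A I^A × I^B I^B: posterior weight 4/9; P(next child type O) = 0.
  I^A I^A × I^B i: posterior weight 2/9; P(next child type O) = 0.
  I^A i × I^B I^B: posterior weight 2/9; P(next child type O) = 0.
  I^A i × I^B i: posterior weight 1/9; P(next child type O) = 1/4.
Weighted sum = 1/36.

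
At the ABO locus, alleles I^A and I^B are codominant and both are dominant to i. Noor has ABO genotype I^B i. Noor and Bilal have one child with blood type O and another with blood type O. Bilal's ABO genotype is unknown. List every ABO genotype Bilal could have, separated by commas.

I^A i, I^B i, i i

For each candidate genotype of Bilal, check whether crossing it with I^B i can produce every observed child phenotype.
  I^A I^A → possible child types {A, AB} ✗
  I^A I^B → possible child types {A, B, AB} ✗
  I^A i → possible child types {O, A, B, AB} ✓
  I^B I^B → possible child types {B} ✗
  I^B i → possible child types {O, B} ✓
  i i → possible child types {O, B} ✓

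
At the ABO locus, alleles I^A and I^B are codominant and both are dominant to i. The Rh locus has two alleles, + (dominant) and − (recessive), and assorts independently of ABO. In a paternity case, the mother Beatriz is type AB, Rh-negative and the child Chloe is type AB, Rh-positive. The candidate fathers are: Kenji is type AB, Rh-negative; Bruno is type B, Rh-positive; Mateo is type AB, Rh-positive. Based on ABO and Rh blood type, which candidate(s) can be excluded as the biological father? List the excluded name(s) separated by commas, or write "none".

Kenji

A candidate is excluded only if no genotype consistent with his phenotype could produce a type AB, Rh-positive child with a type AB, Rh-negative mother.
Kenji (type AB, Rh-): no genotype consistent with that phenotype can produce a type-AB Rh+ child with a type-AB mother.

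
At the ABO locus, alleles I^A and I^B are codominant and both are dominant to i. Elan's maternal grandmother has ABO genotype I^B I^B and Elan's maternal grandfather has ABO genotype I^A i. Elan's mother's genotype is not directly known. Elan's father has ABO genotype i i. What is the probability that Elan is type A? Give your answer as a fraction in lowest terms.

Elan's mother's ABO genotype from I^B I^B × I^A i: 1/2 I^A I^B, 1/2 I^B i.
Crossing each possibility with the father i i and summing P(type A): 1/2·1/2 + 1/2·0 = 1/4.

1/4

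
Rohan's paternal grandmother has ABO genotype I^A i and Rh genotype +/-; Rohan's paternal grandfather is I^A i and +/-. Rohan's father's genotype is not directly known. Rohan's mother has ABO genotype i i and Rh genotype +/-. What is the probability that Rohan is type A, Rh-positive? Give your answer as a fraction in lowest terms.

Rohan's father's ABO genotype from I^A i × I^A i: 1/4 I^A I^A, 1/2 I^A i, 1/4 i i.
Crossing each possibility with the mother i i and summing P(type A): 1/4·1 + 1/2·1/2 + 1/4·0 = 1/2.
Similarly for Rh via the father's Rh distribution: P(Rh+) = 3/4.
Independent loci: 1/2 × 3/4 = 3/8.

3/8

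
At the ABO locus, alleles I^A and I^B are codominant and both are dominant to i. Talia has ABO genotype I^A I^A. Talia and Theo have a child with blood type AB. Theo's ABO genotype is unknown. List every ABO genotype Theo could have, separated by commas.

For each candidate genotype of Theo, check whether crossing it with I^A I^A can produce every observed child phenotype.
  I^A I^A → possible child types {A} ✗
  I^A I^B → possible child types {A, AB} ✓
  I^A i → possible child types {A} ✗
  I^B I^B → possible child types {AB} ✓
  I^B i → possible child types {A, AB} ✓
  i i → possible child types {A} ✗

I^A I^B, I^B I^B, I^B i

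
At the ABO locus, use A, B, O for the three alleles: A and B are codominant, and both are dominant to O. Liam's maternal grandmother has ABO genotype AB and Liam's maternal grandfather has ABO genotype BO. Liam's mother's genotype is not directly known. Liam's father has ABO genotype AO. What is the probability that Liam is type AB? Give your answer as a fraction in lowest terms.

Liam's mother's ABO genotype from AB × BO: 1/4 AB, 1/4 AO, 1/4 BB, 1/4 BO.
Crossing each possibility with the father AO and summing P(type AB): 1/4·1/4 + 1/4·0 + 1/4·1/2 + 1/4·1/4 = 1/4.

1/4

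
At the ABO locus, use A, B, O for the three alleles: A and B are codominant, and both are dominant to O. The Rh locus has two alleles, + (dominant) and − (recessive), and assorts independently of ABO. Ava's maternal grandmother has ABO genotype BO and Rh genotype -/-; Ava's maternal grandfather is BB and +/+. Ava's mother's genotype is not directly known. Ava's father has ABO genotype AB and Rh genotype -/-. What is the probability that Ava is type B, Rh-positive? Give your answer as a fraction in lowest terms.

1/4

Ava's mother's ABO genotype from BO × BB: 1/2 BB, 1/2 BO.
Crossing each possibility with the father AB and summing P(type B): 1/2·1/2 + 1/2·1/2 = 1/2.
Similarly for Rh via the mother's Rh distribution: P(Rh+) = 1/2.
Independent loci: 1/2 × 1/2 = 1/4.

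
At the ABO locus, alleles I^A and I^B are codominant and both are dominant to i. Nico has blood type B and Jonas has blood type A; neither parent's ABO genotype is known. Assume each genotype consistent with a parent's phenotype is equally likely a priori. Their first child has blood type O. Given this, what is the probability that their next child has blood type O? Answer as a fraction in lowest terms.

Possible genotypes: Nico ∈ {I^B I^B, I^B i}; Jonas ∈ {I^A I^A, I^A i}.
Weight each parental genotype pair by prior × P(type-O child):
  I^B i × I^A i: posterior weight 1; P(next child type O) = 1/4.
Weighted sum = 1/4.

1/4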